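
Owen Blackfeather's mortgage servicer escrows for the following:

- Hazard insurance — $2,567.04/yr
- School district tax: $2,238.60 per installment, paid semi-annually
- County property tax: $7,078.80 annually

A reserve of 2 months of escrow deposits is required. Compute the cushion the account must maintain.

Hazard insurance = $2,567.04 annually
School district tax = $2,238.60 × 2 = $4,477.20 annually
County property tax = $7,078.80 annually
Yearly total = $2,567.04 + $4,477.20 + $7,078.80 = $14,123.04
Monthly = $14,123.04 / 12 = $1,176.92
Required cushion = 2 × $1,176.92 = $2,353.84

$2,353.84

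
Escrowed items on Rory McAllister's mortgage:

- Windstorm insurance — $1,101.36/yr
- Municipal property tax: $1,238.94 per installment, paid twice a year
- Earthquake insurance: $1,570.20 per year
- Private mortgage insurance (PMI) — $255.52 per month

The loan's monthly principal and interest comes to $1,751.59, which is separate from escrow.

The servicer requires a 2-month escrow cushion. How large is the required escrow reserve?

$1,369.28

Windstorm insurance: $1,101.36 per year
Municipal property tax: $1,238.94 × 2 = $2,477.88 per year
Earthquake insurance: $1,570.20 per year
Private mortgage insurance (PMI): $255.52 × 12 = $3,066.24 per year
Annual escrow total = $1,101.36 + $2,477.88 + $1,570.20 + $3,066.24 = $8,215.68
Monthly escrow = $8,215.68 / 12 = $684.64
Cushion = 2 × $684.64 = $1,369.28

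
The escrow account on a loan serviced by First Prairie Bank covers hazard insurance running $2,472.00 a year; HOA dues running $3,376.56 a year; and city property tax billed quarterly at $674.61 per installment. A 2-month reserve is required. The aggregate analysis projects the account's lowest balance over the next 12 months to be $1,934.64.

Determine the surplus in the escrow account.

Hazard insurance: $2,472.00 annually
HOA dues: $3,376.56 annually
City property tax: $674.61 × 4 = $2,698.44 annually
Total annual escrow = $2,472.00 + $3,376.56 + $2,698.44 = $8,547.00
Per month = $8,547.00 ÷ 12 = $712.25
Required reserve = 2 × $712.25 = $1,424.50
Surplus = $1,934.64 − $1,424.50 = $510.14

$510.14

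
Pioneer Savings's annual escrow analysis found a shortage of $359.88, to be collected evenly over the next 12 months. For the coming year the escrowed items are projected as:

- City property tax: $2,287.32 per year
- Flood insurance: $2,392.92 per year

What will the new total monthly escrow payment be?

$420.01

City property tax = $2,287.32/yr
Flood insurance = $2,392.92/yr
Annual escrow total = $2,287.32 + $2,392.92 = $4,680.24
Monthly escrow = $4,680.24 ÷ 12 = $390.02
Monthly shortage recovery: $359.88 / 12 = $29.99
Adjusted monthly = $390.02 + $29.99 = $420.01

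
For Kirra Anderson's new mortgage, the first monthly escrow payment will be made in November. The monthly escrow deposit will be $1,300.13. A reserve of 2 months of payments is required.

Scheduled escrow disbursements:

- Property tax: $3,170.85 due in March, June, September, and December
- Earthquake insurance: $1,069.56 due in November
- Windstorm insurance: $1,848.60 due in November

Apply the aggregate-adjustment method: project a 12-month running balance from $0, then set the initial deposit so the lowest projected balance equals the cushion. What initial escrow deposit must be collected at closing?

$6,089.01

Cushion = 2 × $1,300.13 = $2,600.26
Trial balance (start $0, +$1,300.13 each month, − disbursements):
  Nov: +$1,300.13 − $2,918.16 → -$1,618.03
  Dec: +$1,300.13 − $3,170.85 → -$3,488.75
  Jan: +$1,300.13 → -$2,188.62
  Feb: +$1,300.13 → -$888.49
  Mar: +$1,300.13 − $3,170.85 → -$2,759.21
  Apr: +$1,300.13 → -$1,459.08
  May: +$1,300.13 → -$158.95
  Jun: +$1,300.13 − $3,170.85 → -$2,029.67
  Jul: +$1,300.13 → -$729.54
  Aug: +$1,300.13 → $570.59
  Sep: +$1,300.13 − $3,170.85 → -$1,300.13
  Oct: +$1,300.13 → $0.00
Lowest trial balance = -$3,488.75 (Dec)
Initial deposit = cushion − low point = $2,600.26 − (-$3,488.75) = $6,089.01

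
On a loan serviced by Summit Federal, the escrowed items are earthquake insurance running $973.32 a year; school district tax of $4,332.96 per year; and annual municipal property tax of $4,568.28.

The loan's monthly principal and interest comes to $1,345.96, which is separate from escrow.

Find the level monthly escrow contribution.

Earthquake insurance = $973.32
School district tax = $4,332.96
Municipal property tax = $4,568.28
Annual escrow total = $9,874.56
Base monthly escrow = $9,874.56 ÷ 12 = $822.88

$822.88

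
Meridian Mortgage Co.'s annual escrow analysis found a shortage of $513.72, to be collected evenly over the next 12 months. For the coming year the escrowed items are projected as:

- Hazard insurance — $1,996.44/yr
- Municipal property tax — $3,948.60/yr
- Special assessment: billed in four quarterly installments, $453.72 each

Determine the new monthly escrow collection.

$689.47

Hazard insurance: $1,996.44 per year
Municipal property tax: $3,948.60 per year
Special assessment: $453.72 × 4 = $1,814.88 per year
Total annual escrow = $1,996.44 + $3,948.60 + $1,814.88 = $7,759.92
Per month = $7,759.92 / 12 = $646.66
Shortage spread = $513.72 / 12 = $42.81/mo
Adjusted monthly = $646.66 + $42.81 = $689.47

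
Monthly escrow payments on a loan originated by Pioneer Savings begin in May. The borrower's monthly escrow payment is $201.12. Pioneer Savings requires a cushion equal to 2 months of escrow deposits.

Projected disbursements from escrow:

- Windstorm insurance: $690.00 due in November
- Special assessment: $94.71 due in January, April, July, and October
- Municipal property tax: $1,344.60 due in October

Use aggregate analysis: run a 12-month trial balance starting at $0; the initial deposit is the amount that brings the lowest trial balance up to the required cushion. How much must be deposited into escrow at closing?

Cushion = 2 × $201.12 = $402.24
Trial balance (start $0, +$201.12 each month, − disbursements):
  May: +$201.12 → $201.12
  Jun: +$201.12 → $402.24
  Jul: +$201.12 − $94.71 → $508.65
  Aug: +$201.12 → $709.77
  Sep: +$201.12 → $910.89
  Oct: +$201.12 − $1,439.31 → -$327.30
  Nov: +$201.12 − $690.00 → -$816.18
  Dec: +$201.12 → -$615.06
  Jan: +$201.12 − $94.71 → -$508.65
  Feb: +$201.12 → -$307.53
  Mar: +$201.12 → -$106.41
  Apr: +$201.12 − $94.71 → $0.00
Lowest trial balance = -$816.18 (Nov)
Initial deposit = cushion − low point = $402.24 − (-$816.18) = $1,218.42

$1,218.42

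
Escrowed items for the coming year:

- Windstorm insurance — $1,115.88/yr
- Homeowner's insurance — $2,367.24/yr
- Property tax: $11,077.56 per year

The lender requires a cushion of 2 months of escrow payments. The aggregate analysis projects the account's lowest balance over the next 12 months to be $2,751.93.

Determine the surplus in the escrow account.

$325.15

Windstorm insurance — $1,115.88
Homeowner's insurance — $2,367.24
Property tax — $11,077.56
Yearly total = $1,115.88 + $2,367.24 + $11,077.56 = $14,560.68
Base monthly escrow = $14,560.68 ÷ 12 = $1,213.39
Required cushion = 2 × $1,213.39 = $2,426.78
Surplus = $2,751.93 − $2,426.78 = $325.15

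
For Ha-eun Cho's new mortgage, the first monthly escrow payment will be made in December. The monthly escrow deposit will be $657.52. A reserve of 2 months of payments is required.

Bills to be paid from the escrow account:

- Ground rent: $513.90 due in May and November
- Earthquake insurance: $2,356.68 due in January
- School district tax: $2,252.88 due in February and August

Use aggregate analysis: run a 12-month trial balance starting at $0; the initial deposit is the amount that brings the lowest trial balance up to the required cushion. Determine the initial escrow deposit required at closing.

$3,952.04

Cushion = 2 × $657.52 = $1,315.04
Trial balance (start $0, +$657.52 each month, − disbursements):
  Dec: +$657.52 → $657.52
  Jan: +$657.52 − $2,356.68 → -$1,041.64
  Feb: +$657.52 − $2,252.88 → -$2,637.00
  Mar: +$657.52 → -$1,979.48
  Apr: +$657.52 → -$1,321.96
  May: +$657.52 − $513.90 → -$1,178.34
  Jun: +$657.52 → -$520.82
  Jul: +$657.52 → $136.70
  Aug: +$657.52 − $2,252.88 → -$1,458.66
  Sep: +$657.52 → -$801.14
  Oct: +$657.52 → -$143.62
  Nov: +$657.52 − $513.90 → $0.00
Lowest trial balance = -$2,637.00 (Feb)
Initial deposit = cushion − low point = $1,315.04 − (-$2,637.00) = $3,952.04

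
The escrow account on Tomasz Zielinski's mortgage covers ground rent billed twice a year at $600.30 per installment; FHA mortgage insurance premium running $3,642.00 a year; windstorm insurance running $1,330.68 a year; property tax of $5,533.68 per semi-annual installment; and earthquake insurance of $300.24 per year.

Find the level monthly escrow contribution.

Ground rent: $600.30 × 2 = $1,200.60 per year
FHA mortgage insurance premium: $3,642.00 per year
Windstorm insurance: $1,330.68 per year
Property tax: $5,533.68 × 2 = $11,067.36 per year
Earthquake insurance: $300.24 per year
Total per year = $1,200.60 + $3,642.00 + $1,330.68 + $11,067.36 + $300.24 = $17,540.88
Base monthly escrow = $17,540.88 ÷ 12 = $1,461.74

$1,461.74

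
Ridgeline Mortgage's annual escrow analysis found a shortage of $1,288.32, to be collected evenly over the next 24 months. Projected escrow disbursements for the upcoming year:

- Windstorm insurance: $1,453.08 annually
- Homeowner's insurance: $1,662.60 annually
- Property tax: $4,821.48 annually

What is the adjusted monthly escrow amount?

Windstorm insurance: $1,453.08 per year
Homeowner's insurance: $1,662.60 per year
Property tax: $4,821.48 per year
Yearly total = $7,937.16
Monthly = $7,937.16 / 12 = $661.43
Shortage per month = $1,288.32 / 24 = $53.68
New monthly escrow = $661.43 + $53.68 = $715.11

$715.11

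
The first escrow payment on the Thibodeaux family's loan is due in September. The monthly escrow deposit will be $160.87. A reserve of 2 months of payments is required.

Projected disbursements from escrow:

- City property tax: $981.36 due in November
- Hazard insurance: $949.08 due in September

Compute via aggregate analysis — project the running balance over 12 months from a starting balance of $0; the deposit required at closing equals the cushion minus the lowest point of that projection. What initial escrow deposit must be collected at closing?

Cushion = 2 × $160.87 = $321.74
Trial balance (start $0, +$160.87 each month, − disbursements):
  Sep: +$160.87 − $949.08 → -$788.21
  Oct: +$160.87 → -$627.34
  Nov: +$160.87 − $981.36 → -$1,447.83
  Dec: +$160.87 → -$1,286.96
  Jan: +$160.87 → -$1,126.09
  Feb: +$160.87 → -$965.22
  Mar: +$160.87 → -$804.35
  Apr: +$160.87 → -$643.48
  May: +$160.87 → -$482.61
  Jun: +$160.87 → -$321.74
  Jul: +$160.87 → -$160.87
  Aug: +$160.87 → $0.00
Lowest trial balance = -$1,447.83 (Nov)
Initial deposit = cushion − low point = $321.74 − (-$1,447.83) = $1,769.57

$1,769.57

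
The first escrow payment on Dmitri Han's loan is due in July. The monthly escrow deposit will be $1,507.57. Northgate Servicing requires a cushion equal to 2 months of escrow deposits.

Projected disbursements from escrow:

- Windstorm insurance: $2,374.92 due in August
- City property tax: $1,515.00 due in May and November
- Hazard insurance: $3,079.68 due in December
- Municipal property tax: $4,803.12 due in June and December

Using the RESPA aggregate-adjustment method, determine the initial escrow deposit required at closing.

Cushion = 2 × $1,507.57 = $3,015.14
Trial balance (start $0, +$1,507.57 each month, − disbursements):
  Jul: +$1,507.57 → $1,507.57
  Aug: +$1,507.57 − $2,374.92 → $640.22
  Sep: +$1,507.57 → $2,147.79
  Oct: +$1,507.57 → $3,655.36
  Nov: +$1,507.57 − $1,515.00 → $3,647.93
  Dec: +$1,507.57 − $7,882.80 → -$2,727.30
  Jan: +$1,507.57 → -$1,219.73
  Feb: +$1,507.57 → $287.84
  Mar: +$1,507.57 → $1,795.41
  Apr: +$1,507.57 → $3,302.98
  May: +$1,507.57 − $1,515.00 → $3,295.55
  Jun: +$1,507.57 − $4,803.12 → $0.00
Lowest trial balance = -$2,727.30 (Dec)
Initial deposit = cushion − low point = $3,015.14 − (-$2,727.30) = $5,742.44

$5,742.44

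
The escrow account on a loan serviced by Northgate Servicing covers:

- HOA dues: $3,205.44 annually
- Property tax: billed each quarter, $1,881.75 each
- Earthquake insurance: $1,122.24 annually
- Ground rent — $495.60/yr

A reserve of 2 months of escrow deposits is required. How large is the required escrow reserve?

HOA dues = $3,205.44
Property tax = $1,881.75 × 4 = $7,527.00
Earthquake insurance = $1,122.24
Ground rent = $495.60
Total annual escrow = $3,205.44 + $7,527.00 + $1,122.24 + $495.60 = $12,350.28
Base monthly escrow = $12,350.28 / 12 = $1,029.19
Required cushion = 2 × $1,029.19 = $2,058.38

$2,058.38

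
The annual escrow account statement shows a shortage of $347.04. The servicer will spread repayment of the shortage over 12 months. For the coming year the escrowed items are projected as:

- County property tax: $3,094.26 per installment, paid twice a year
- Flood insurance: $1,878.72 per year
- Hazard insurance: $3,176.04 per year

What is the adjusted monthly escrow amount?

County property tax = $3,094.26 × 2 = $6,188.52 per year
Flood insurance = $1,878.72 per year
Hazard insurance = $3,176.04 per year
Total annual escrow = $11,243.28
Per month = $11,243.28 ÷ 12 = $936.94
Shortage per month = $347.04 ÷ 12 = $28.92
Adjusted monthly = $936.94 + $28.92 = $965.86

$965.86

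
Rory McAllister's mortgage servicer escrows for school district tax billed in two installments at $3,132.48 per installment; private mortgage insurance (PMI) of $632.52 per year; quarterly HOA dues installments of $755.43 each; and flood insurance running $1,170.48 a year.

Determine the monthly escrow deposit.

School district tax = $3,132.48 × 2 = $6,264.96
Private mortgage insurance (PMI) = $632.52
HOA dues = $755.43 × 4 = $3,021.72
Flood insurance = $1,170.48
Total annual escrow = $11,089.68
Monthly = $11,089.68 / 12 = $924.14

$924.14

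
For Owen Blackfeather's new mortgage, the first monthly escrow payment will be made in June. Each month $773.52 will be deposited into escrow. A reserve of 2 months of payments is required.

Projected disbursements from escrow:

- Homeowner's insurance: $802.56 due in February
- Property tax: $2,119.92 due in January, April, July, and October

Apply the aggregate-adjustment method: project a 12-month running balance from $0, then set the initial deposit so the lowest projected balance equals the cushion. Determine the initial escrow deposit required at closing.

$2,320.56

Cushion = 2 × $773.52 = $1,547.04
Trial balance (start $0, +$773.52 each month, − disbursements):
  Jun: +$773.52 → $773.52
  Jul: +$773.52 − $2,119.92 → -$572.88
  Aug: +$773.52 → $200.64
  Sep: +$773.52 → $974.16
  Oct: +$773.52 − $2,119.92 → -$372.24
  Nov: +$773.52 → $401.28
  Dec: +$773.52 → $1,174.80
  Jan: +$773.52 − $2,119.92 → -$171.60
  Feb: +$773.52 − $802.56 → -$200.64
  Mar: +$773.52 → $572.88
  Apr: +$773.52 − $2,119.92 → -$773.52
  May: +$773.52 → $0.00
Lowest trial balance = -$773.52 (Apr)
Initial deposit = cushion − low point = $1,547.04 − (-$773.52) = $2,320.56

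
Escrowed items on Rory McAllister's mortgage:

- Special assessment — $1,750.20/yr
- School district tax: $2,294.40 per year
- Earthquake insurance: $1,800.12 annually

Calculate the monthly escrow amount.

$487.06

Special assessment: $1,750.20 annually
School district tax: $2,294.40 annually
Earthquake insurance: $1,800.12 annually
Total per year = $5,844.72
Per month = $5,844.72 ÷ 12 = $487.06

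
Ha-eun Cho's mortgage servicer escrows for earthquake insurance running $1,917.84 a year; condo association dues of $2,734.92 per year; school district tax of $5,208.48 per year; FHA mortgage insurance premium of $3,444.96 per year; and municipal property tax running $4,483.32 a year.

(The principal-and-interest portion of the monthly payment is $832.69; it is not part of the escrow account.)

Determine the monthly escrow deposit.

$1,482.46

Earthquake insurance: $1,917.84 per year
Condo association dues: $2,734.92 per year
School district tax: $5,208.48 per year
FHA mortgage insurance premium: $3,444.96 per year
Municipal property tax: $4,483.32 per year
Yearly total = $17,789.52
Base monthly escrow = $17,789.52 ÷ 12 = $1,482.46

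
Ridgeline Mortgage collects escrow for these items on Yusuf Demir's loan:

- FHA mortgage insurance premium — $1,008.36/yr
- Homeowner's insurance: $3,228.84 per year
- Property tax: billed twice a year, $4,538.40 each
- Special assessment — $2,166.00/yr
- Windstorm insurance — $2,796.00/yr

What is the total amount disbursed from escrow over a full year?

$18,276.00

FHA mortgage insurance premium — $1,008.36
Homeowner's insurance — $3,228.84
Property tax — $4,538.40 × 2 = $9,076.80
Special assessment — $2,166.00
Windstorm insurance — $2,796.00
Combined annual = $18,276.00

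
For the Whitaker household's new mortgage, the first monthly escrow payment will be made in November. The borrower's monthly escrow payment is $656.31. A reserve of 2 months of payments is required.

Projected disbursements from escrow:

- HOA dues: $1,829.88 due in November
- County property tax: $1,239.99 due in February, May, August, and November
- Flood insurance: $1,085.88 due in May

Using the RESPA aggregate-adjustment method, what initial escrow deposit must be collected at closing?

$3,726.18

Cushion = 2 × $656.31 = $1,312.62
Trial balance (start $0, +$656.31 each month, − disbursements):
  Nov: +$656.31 − $3,069.87 → -$2,413.56
  Dec: +$656.31 → -$1,757.25
  Jan: +$656.31 → -$1,100.94
  Feb: +$656.31 − $1,239.99 → -$1,684.62
  Mar: +$656.31 → -$1,028.31
  Apr: +$656.31 → -$372.00
  May: +$656.31 − $2,325.87 → -$2,041.56
  Jun: +$656.31 → -$1,385.25
  Jul: +$656.31 → -$728.94
  Aug: +$656.31 − $1,239.99 → -$1,312.62
  Sep: +$656.31 → -$656.31
  Oct: +$656.31 → $0.00
Lowest trial balance = -$2,413.56 (Nov)
Initial deposit = cushion − low point = $1,312.62 − (-$2,413.56) = $3,726.18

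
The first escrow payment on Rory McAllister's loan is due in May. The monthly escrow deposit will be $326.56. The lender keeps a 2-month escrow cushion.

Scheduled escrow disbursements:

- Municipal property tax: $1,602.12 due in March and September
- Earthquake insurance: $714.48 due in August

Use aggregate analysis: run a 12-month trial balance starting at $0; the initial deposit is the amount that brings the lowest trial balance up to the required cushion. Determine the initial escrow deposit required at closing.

Cushion = 2 × $326.56 = $653.12
Trial balance (start $0, +$326.56 each month, − disbursements):
  May: +$326.56 → $326.56
  Jun: +$326.56 → $653.12
  Jul: +$326.56 → $979.68
  Aug: +$326.56 − $714.48 → $591.76
  Sep: +$326.56 − $1,602.12 → -$683.80
  Oct: +$326.56 → -$357.24
  Nov: +$326.56 → -$30.68
  Dec: +$326.56 → $295.88
  Jan: +$326.56 → $622.44
  Feb: +$326.56 → $949.00
  Mar: +$326.56 − $1,602.12 → -$326.56
  Apr: +$326.56 → $0.00
Lowest trial balance = -$683.80 (Sep)
Initial deposit = cushion − low point = $653.12 − (-$683.80) = $1,336.92

$1,336.92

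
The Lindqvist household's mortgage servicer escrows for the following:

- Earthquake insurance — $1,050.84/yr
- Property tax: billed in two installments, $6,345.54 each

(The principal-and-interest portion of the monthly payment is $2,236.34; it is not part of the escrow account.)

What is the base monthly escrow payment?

$1,145.16

Earthquake insurance: $1,050.84
Property tax: $6,345.54 × 2 = $12,691.08
Annual escrow total = $1,050.84 + $12,691.08 = $13,741.92
Base monthly escrow = $13,741.92 / 12 = $1,145.16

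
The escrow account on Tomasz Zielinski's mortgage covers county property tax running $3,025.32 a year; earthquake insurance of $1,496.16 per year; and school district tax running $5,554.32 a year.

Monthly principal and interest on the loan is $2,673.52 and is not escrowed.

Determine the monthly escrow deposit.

County property tax — $3,025.32/yr
Earthquake insurance — $1,496.16/yr
School district tax — $5,554.32/yr
Combined annual = $3,025.32 + $1,496.16 + $5,554.32 = $10,075.80
Monthly escrow = $10,075.80 ÷ 12 = $839.65

$839.65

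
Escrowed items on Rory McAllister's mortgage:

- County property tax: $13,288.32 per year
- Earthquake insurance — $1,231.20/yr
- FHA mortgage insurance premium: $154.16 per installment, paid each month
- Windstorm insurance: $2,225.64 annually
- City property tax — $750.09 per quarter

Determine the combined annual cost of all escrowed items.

County property tax — $13,288.32 annually
Earthquake insurance — $1,231.20 annually
FHA mortgage insurance premium — $154.16 × 12 = $1,849.92 annually
Windstorm insurance — $2,225.64 annually
City property tax — $750.09 × 4 = $3,000.36 annually
Total per year = $13,288.32 + $1,231.20 + $1,849.92 + $2,225.64 + $3,000.36 = $21,595.44

$21,595.44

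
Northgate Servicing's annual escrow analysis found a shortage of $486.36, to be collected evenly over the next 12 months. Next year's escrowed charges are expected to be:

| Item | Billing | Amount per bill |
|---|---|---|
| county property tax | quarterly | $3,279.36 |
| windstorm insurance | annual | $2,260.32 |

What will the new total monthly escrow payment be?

County property tax: $3,279.36 × 4 = $13,117.44 annually
Windstorm insurance: $2,260.32 annually
Annual escrow total = $13,117.44 + $2,260.32 = $15,377.76
Monthly escrow = $15,377.76 ÷ 12 = $1,281.48
Monthly shortage recovery: $486.36 / 12 = $40.53
Adjusted monthly = $1,281.48 + $40.53 = $1,322.01

$1,322.01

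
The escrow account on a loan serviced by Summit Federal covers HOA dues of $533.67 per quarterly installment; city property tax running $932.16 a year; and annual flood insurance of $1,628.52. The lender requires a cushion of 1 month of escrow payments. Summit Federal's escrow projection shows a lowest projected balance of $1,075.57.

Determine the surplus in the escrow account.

HOA dues — $533.67 × 4 = $2,134.68 per year
City property tax — $932.16 per year
Flood insurance — $1,628.52 per year
Annual escrow total = $4,695.36
Per month = $4,695.36 ÷ 12 = $391.28
Required cushion = 1 × $391.28 = $391.28
Excess over cushion: $1,075.57 − $391.28 = $684.29

$684.29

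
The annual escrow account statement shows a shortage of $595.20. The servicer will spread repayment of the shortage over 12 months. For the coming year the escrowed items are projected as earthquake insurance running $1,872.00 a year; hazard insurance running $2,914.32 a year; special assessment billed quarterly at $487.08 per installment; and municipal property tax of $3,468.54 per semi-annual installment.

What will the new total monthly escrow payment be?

$1,188.91

Earthquake insurance: $1,872.00
Hazard insurance: $2,914.32
Special assessment: $487.08 × 4 = $1,948.32
Municipal property tax: $3,468.54 × 2 = $6,937.08
Total annual escrow = $1,872.00 + $2,914.32 + $1,948.32 + $6,937.08 = $13,671.72
Monthly escrow = $13,671.72 ÷ 12 = $1,139.31
Shortage per month = $595.20 / 12 = $49.60
Adjusted monthly = $1,139.31 + $49.60 = $1,188.91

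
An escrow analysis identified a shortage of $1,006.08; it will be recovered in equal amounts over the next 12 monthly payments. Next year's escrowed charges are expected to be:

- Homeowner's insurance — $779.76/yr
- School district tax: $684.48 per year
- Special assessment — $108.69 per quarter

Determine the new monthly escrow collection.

$242.09

Homeowner's insurance: $779.76 annually
School district tax: $684.48 annually
Special assessment: $108.69 × 4 = $434.76 annually
Total per year = $1,899.00
Base monthly escrow = $1,899.00 ÷ 12 = $158.25
Shortage spread = $1,006.08 / 12 = $83.84/mo
New monthly escrow = $158.25 + $83.84 = $242.09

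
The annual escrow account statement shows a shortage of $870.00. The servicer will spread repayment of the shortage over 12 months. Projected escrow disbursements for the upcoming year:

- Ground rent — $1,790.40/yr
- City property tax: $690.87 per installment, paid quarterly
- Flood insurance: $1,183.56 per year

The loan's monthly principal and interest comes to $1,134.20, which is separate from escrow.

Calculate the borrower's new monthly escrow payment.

$550.62

Ground rent: $1,790.40 per year
City property tax: $690.87 × 4 = $2,763.48 per year
Flood insurance: $1,183.56 per year
Yearly total = $5,737.44
Monthly = $5,737.44 / 12 = $478.12
Monthly shortage recovery: $870.00 ÷ 12 = $72.50
New monthly escrow = $478.12 + $72.50 = $550.62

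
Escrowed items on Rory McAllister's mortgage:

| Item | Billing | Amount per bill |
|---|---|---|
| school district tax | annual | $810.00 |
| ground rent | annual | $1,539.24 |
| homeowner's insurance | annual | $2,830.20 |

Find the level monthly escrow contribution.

$431.62

School district tax — $810.00 annually
Ground rent — $1,539.24 annually
Homeowner's insurance — $2,830.20 annually
Total annual escrow = $5,179.44
Monthly escrow = $5,179.44 ÷ 12 = $431.62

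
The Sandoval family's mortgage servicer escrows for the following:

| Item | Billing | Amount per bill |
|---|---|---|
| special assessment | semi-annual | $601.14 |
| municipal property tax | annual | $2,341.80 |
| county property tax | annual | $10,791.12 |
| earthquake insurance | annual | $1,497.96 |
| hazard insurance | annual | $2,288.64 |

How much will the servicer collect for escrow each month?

Special assessment — $601.14 × 2 = $1,202.28
Municipal property tax — $2,341.80
County property tax — $10,791.12
Earthquake insurance — $1,497.96
Hazard insurance — $2,288.64
Total annual escrow = $1,202.28 + $2,341.80 + $10,791.12 + $1,497.96 + $2,288.64 = $18,121.80
Monthly = $18,121.80 / 12 = $1,510.15

$1,510.15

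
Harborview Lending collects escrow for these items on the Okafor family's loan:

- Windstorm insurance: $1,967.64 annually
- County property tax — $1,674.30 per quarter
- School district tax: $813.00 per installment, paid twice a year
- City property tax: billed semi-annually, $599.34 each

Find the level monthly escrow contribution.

$957.46

Windstorm insurance: $1,967.64
County property tax: $1,674.30 × 4 = $6,697.20
School district tax: $813.00 × 2 = $1,626.00
City property tax: $599.34 × 2 = $1,198.68
Annual escrow total = $11,489.52
Per month = $11,489.52 / 12 = $957.46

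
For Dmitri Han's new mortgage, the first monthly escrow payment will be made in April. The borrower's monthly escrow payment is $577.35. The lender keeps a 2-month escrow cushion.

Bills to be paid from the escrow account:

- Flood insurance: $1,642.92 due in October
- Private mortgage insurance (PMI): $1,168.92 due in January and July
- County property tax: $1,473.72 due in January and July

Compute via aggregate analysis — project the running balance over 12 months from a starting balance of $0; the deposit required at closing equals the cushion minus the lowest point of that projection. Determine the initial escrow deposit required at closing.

Cushion = 2 × $577.35 = $1,154.70
Trial balance (start $0, +$577.35 each month, − disbursements):
  Apr: +$577.35 → $577.35
  May: +$577.35 → $1,154.70
  Jun: +$577.35 → $1,732.05
  Jul: +$577.35 − $2,642.64 → -$333.24
  Aug: +$577.35 → $244.11
  Sep: +$577.35 → $821.46
  Oct: +$577.35 − $1,642.92 → -$244.11
  Nov: +$577.35 → $333.24
  Dec: +$577.35 → $910.59
  Jan: +$577.35 − $2,642.64 → -$1,154.70
  Feb: +$577.35 → -$577.35
  Mar: +$577.35 → $0.00
Lowest trial balance = -$1,154.70 (Jan)
Initial deposit = cushion − low point = $1,154.70 − (-$1,154.70) = $2,309.40

$2,309.40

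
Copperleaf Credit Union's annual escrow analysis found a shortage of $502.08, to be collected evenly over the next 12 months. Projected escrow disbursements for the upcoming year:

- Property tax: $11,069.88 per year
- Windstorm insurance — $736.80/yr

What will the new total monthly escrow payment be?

$1,025.73

Property tax = $11,069.88 per year
Windstorm insurance = $736.80 per year
Combined annual = $11,069.88 + $736.80 = $11,806.68
Monthly = $11,806.68 ÷ 12 = $983.89
Monthly shortage recovery: $502.08 / 12 = $41.84
New monthly escrow = $983.89 + $41.84 = $1,025.73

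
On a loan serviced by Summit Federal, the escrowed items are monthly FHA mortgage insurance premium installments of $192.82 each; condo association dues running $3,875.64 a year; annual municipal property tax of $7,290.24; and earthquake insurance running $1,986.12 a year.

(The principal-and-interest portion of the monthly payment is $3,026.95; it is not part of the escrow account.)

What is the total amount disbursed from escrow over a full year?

$15,465.84

FHA mortgage insurance premium = $192.82 × 12 = $2,313.84 annually
Condo association dues = $3,875.64 annually
Municipal property tax = $7,290.24 annually
Earthquake insurance = $1,986.12 annually
Total annual escrow = $15,465.84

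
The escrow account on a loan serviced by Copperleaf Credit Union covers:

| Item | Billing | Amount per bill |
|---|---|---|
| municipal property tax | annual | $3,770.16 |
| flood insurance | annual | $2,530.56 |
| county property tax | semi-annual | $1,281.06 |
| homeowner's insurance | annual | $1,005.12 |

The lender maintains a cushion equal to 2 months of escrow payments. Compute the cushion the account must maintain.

$1,644.66

Municipal property tax: $3,770.16 annually
Flood insurance: $2,530.56 annually
County property tax: $1,281.06 × 2 = $2,562.12 annually
Homeowner's insurance: $1,005.12 annually
Yearly total = $3,770.16 + $2,530.56 + $2,562.12 + $1,005.12 = $9,867.96
Per month = $9,867.96 / 12 = $822.33
Reserve = 2 × $822.33 = $1,644.66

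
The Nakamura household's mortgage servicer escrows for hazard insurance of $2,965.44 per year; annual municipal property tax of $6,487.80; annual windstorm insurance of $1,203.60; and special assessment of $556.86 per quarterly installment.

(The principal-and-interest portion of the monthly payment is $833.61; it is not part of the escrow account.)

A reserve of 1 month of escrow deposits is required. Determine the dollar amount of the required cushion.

$1,073.69

Hazard insurance = $2,965.44 annually
Municipal property tax = $6,487.80 annually
Windstorm insurance = $1,203.60 annually
Special assessment = $556.86 × 4 = $2,227.44 annually
Combined annual = $2,965.44 + $6,487.80 + $1,203.60 + $2,227.44 = $12,884.28
Base monthly escrow = $12,884.28 ÷ 12 = $1,073.69
Cushion = 1 × $1,073.69 = $1,073.69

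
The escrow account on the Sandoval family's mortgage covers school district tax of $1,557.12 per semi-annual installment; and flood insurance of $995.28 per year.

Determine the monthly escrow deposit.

$342.46

School district tax = $1,557.12 × 2 = $3,114.24 annually
Flood insurance = $995.28 annually
Yearly total = $3,114.24 + $995.28 = $4,109.52
Per month = $4,109.52 ÷ 12 = $342.46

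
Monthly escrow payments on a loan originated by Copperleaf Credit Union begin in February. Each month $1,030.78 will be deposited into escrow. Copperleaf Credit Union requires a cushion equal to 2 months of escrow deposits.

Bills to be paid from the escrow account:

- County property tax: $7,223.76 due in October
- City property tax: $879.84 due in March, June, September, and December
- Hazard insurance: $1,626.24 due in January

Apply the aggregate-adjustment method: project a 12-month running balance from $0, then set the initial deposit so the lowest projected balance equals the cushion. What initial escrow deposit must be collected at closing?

Cushion = 2 × $1,030.78 = $2,061.56
Trial balance (start $0, +$1,030.78 each month, − disbursements):
  Feb: +$1,030.78 → $1,030.78
  Mar: +$1,030.78 − $879.84 → $1,181.72
  Apr: +$1,030.78 → $2,212.50
  May: +$1,030.78 → $3,243.28
  Jun: +$1,030.78 − $879.84 → $3,394.22
  Jul: +$1,030.78 → $4,425.00
  Aug: +$1,030.78 → $5,455.78
  Sep: +$1,030.78 − $879.84 → $5,606.72
  Oct: +$1,030.78 − $7,223.76 → -$586.26
  Nov: +$1,030.78 → $444.52
  Dec: +$1,030.78 − $879.84 → $595.46
  Jan: +$1,030.78 − $1,626.24 → $0.00
Lowest trial balance = -$586.26 (Oct)
Initial deposit = cushion − low point = $2,061.56 − (-$586.26) = $2,647.82

$2,647.82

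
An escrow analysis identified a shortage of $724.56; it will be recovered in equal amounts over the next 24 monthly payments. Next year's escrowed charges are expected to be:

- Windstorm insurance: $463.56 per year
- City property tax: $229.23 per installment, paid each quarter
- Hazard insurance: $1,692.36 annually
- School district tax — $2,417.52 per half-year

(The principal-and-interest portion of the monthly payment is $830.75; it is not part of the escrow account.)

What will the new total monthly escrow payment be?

Windstorm insurance: $463.56 annually
City property tax: $229.23 × 4 = $916.92 annually
Hazard insurance: $1,692.36 annually
School district tax: $2,417.52 × 2 = $4,835.04 annually
Combined annual = $463.56 + $916.92 + $1,692.36 + $4,835.04 = $7,907.88
Per month = $7,907.88 / 12 = $658.99
Shortage per month = $724.56 / 24 = $30.19
New monthly escrow = $658.99 + $30.19 = $689.18

$689.18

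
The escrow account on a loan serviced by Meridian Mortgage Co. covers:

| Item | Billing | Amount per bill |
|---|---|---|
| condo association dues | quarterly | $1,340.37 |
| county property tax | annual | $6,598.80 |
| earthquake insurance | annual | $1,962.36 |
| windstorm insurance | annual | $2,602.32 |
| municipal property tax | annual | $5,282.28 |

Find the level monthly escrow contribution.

Condo association dues: $1,340.37 × 4 = $5,361.48
County property tax: $6,598.80
Earthquake insurance: $1,962.36
Windstorm insurance: $2,602.32
Municipal property tax: $5,282.28
Yearly total = $21,807.24
Monthly = $21,807.24 / 12 = $1,817.27

$1,817.27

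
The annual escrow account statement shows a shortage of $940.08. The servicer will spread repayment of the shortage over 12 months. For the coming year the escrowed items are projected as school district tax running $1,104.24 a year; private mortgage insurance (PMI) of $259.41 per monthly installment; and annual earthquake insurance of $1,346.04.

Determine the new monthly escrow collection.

School district tax — $1,104.24 per year
Private mortgage insurance (PMI) — $259.41 × 12 = $3,112.92 per year
Earthquake insurance — $1,346.04 per year
Annual escrow total = $5,563.20
Per month = $5,563.20 / 12 = $463.60
Shortage spread = $940.08 ÷ 12 = $78.34/mo
Adjusted monthly = $463.60 + $78.34 = $541.94

$541.94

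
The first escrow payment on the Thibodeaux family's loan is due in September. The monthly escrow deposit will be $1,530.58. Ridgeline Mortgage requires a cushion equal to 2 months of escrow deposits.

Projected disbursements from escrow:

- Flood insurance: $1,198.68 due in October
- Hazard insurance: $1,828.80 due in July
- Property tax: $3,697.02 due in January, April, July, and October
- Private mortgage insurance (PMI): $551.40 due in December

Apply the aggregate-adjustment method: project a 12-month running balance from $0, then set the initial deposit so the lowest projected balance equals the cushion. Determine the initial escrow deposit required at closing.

$4,895.70

Cushion = 2 × $1,530.58 = $3,061.16
Trial balance (start $0, +$1,530.58 each month, − disbursements):
  Sep: +$1,530.58 → $1,530.58
  Oct: +$1,530.58 − $4,895.70 → -$1,834.54
  Nov: +$1,530.58 → -$303.96
  Dec: +$1,530.58 − $551.40 → $675.22
  Jan: +$1,530.58 − $3,697.02 → -$1,491.22
  Feb: +$1,530.58 → $39.36
  Mar: +$1,530.58 → $1,569.94
  Apr: +$1,530.58 − $3,697.02 → -$596.50
  May: +$1,530.58 → $934.08
  Jun: +$1,530.58 → $2,464.66
  Jul: +$1,530.58 − $5,525.82 → -$1,530.58
  Aug: +$1,530.58 → $0.00
Lowest trial balance = -$1,834.54 (Oct)
Initial deposit = cushion − low point = $3,061.16 − (-$1,834.54) = $4,895.70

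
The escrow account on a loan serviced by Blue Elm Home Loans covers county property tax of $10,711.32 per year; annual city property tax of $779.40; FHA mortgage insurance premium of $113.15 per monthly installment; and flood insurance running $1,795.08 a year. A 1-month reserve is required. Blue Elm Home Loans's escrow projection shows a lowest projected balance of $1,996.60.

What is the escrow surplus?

$776.30

County property tax — $10,711.32/yr
City property tax — $779.40/yr
FHA mortgage insurance premium — $113.15 × 12 = $1,357.80/yr
Flood insurance — $1,795.08/yr
Total per year = $14,643.60
Per month = $14,643.60 / 12 = $1,220.30
Required cushion = 1 × $1,220.30 = $1,220.30
Surplus = $1,996.60 − $1,220.30 = $776.30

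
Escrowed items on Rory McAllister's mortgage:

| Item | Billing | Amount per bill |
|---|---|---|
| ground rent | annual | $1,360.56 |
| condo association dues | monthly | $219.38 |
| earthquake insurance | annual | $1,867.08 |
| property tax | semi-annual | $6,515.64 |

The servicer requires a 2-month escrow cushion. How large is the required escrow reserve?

Ground rent: $1,360.56
Condo association dues: $219.38 × 12 = $2,632.56
Earthquake insurance: $1,867.08
Property tax: $6,515.64 × 2 = $13,031.28
Total annual escrow = $1,360.56 + $2,632.56 + $1,867.08 + $13,031.28 = $18,891.48
Monthly = $18,891.48 / 12 = $1,574.29
Cushion = 2 × $1,574.29 = $3,148.58

$3,148.58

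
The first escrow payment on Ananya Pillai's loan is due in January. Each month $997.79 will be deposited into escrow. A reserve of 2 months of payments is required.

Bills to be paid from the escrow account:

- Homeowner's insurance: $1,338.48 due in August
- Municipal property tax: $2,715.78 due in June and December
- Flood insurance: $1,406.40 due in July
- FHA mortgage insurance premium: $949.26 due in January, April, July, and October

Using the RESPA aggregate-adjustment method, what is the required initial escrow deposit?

$2,321.70

Cushion = 2 × $997.79 = $1,995.58
Trial balance (start $0, +$997.79 each month, − disbursements):
  Jan: +$997.79 − $949.26 → $48.53
  Feb: +$997.79 → $1,046.32
  Mar: +$997.79 → $2,044.11
  Apr: +$997.79 − $949.26 → $2,092.64
  May: +$997.79 → $3,090.43
  Jun: +$997.79 − $2,715.78 → $1,372.44
  Jul: +$997.79 − $2,355.66 → $14.57
  Aug: +$997.79 − $1,338.48 → -$326.12
  Sep: +$997.79 → $671.67
  Oct: +$997.79 − $949.26 → $720.20
  Nov: +$997.79 → $1,717.99
  Dec: +$997.79 − $2,715.78 → $0.00
Lowest trial balance = -$326.12 (Aug)
Initial deposit = cushion − low point = $1,995.58 − (-$326.12) = $2,321.70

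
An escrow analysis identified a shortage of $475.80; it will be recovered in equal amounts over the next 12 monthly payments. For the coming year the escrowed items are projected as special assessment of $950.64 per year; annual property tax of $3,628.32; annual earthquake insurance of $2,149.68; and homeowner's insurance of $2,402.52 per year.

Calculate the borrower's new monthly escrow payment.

Special assessment — $950.64
Property tax — $3,628.32
Earthquake insurance — $2,149.68
Homeowner's insurance — $2,402.52
Combined annual = $950.64 + $3,628.32 + $2,149.68 + $2,402.52 = $9,131.16
Monthly escrow = $9,131.16 / 12 = $760.93
Monthly shortage recovery: $475.80 / 12 = $39.65
New monthly escrow = $760.93 + $39.65 = $800.58

$800.58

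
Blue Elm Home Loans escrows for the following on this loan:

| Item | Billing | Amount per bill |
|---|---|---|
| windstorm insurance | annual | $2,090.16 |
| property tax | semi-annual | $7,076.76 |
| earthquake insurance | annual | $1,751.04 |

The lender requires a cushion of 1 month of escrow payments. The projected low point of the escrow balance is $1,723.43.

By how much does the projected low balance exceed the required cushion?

$223.87

Windstorm insurance: $2,090.16 per year
Property tax: $7,076.76 × 2 = $14,153.52 per year
Earthquake insurance: $1,751.04 per year
Total per year = $2,090.16 + $14,153.52 + $1,751.04 = $17,994.72
Monthly escrow = $17,994.72 / 12 = $1,499.56
Cushion = 1 × $1,499.56 = $1,499.56
Surplus = $1,723.43 − $1,499.56 = $223.87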